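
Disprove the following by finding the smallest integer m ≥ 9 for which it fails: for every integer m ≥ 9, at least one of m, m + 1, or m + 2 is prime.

The first 5 eligible values, up to m = 13, all satisfy the conclusion.
m = 14: 14 = 2 × 7; 15 = 3 × 5; 16 = 2 × 8 — all composite.

m = 14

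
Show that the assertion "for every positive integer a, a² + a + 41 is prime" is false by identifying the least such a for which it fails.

Check each positive integer a in order until a² + a + 41 is not prime.
For a = 1, 2, 3, 4, …, 37, 38, 39 the conclusion holds.
a = 40: a² + a + 41 = 1681 = 41 × 41, composite.
Thus a = 40 disproves the claim, and no smaller a works.

a = 40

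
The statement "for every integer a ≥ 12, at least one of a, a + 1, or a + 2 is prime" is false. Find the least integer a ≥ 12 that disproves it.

a = 14

We need the least integer a ≥ 12 for which a, a + 1, a + 2 are all composite.
For a = 12, 13 the conclusion holds.
a = 14: 14 = 2 × 7; 15 = 3 × 5; 16 = 2 × 8 — all composite.
Thus a = 14 disproves the claim, and no smaller a works.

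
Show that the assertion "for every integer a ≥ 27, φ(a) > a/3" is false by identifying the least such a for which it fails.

a = 30

For a = 27, 28, 29 the conclusion holds.
a = 30: φ(30) = 8 and 30/3 = 10, so φ(30) ≤ 30/3.
So a = 30 is the smallest counterexample.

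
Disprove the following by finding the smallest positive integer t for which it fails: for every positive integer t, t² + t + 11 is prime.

t = 10

A counterexample is any positive integer t such that t² + t + 11 is not prime; we check each in order.
For t = 1, 2, 3, 4, 5, 6, 7, 8, 9 the conclusion holds.
t = 10: t² + t + 11 = 121 = 11 × 11, composite.
So t = 10 is the smallest counterexample.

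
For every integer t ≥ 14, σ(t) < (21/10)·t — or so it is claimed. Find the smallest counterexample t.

We need the least integer t ≥ 14 for which the claim fails.
The first 4 eligible values, up to t = 17, all satisfy the conclusion.
t = 18: σ(18) = 39; 39 ≥ 189/5.
Hence t = 18 is a counterexample.

t = 18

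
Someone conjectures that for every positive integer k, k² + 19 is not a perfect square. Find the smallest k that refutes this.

k = 9

Check each positive integer k in order until k² + 19 is a perfect square.
k = 1: 1² + 19 = 20, not a perfect square.
k = 2: 2² + 19 = 23, not a perfect square.
k = 3: 3² + 19 = 28, not a perfect square.
k = 4: 4² + 19 = 35, not a perfect square.
k = 5: 5² + 19 = 44, not a perfect square.
k = 6: 6² + 19 = 55, not a perfect square.
k = 7: 7² + 19 = 68, not a perfect square.
k = 8: 8² + 19 = 83, not a perfect square.
k = 9: 9² + 19 = 100 = 10², a perfect square.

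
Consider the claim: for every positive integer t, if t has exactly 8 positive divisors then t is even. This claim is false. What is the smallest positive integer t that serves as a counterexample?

t = 105

Check each positive integer t in order until t has exactly 8 positive divisors but t is odd.
For t = 24, 30, 40, 42, …, 88, 102, 104 the conclusion holds.
t = 105: divisors of 105: 1, 3, 5, 7, 15, 21, 35, 105; 105 is odd.
So t = 105 is the smallest counterexample.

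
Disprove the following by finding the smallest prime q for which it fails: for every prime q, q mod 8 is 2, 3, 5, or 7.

q = 17

For q = 2, 3, 5, 7, 11, 13 the conclusion holds.
q = 17: 17 mod 8 = 1 — not in {2, 3, 5, 7}.
Hence q = 17 is a counterexample.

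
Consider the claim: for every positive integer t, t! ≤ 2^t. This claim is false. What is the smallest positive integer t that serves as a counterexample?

Check each positive integer t in order until t! > 2^t.
For t = 1, 2, 3 the conclusion holds.
t = 4: t! = 24 and 2^t = 16, so 24 > 16.

t = 4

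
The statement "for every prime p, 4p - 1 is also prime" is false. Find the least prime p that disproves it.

We need the least prime p for which 4p - 1 is not prime.
p = 2: 4p - 1 = 7, prime.
p = 3: 4p - 1 = 11, prime.
p = 5: 4p - 1 = 19, prime.
p = 7: 4p - 1 = 27 = 3 × 9, not prime.
So p = 7 is the smallest counterexample.

p = 7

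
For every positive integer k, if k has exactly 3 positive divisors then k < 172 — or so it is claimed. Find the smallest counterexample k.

k = 289

Check each positive integer k in order until k has exactly 3 positive divisors but the claim fails.
k = 4: τ(4) = 3; 4 < 172.
k = 9: τ(9) = 3; 9 < 172.
k = 25: τ(25) = 3; 25 < 172.
k = 49: τ(49) = 3; 49 < 172.
k = 121: τ(121) = 3; 121 < 172.
k = 169: τ(169) = 3; 169 < 172.
k = 289: τ(289) = 3; 289 ≥ 172.
Hence k = 289 is a counterexample.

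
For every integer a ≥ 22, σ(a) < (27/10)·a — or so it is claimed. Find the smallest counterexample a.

We need the least integer a ≥ 22 for which the claim fails.
For a = 22, 23, 24, 25, …, 57, 58, 59 the conclusion holds.
a = 60: σ(60) = 168; 168 ≥ 162.
Hence a = 60 is a counterexample.

a = 60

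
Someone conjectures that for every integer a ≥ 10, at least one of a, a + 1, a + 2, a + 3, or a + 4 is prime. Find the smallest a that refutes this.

The first 14 eligible values, up to a = 23, all satisfy the conclusion.
a = 24: 24 = 2 × 12; 25 = 5 × 5; 26 = 2 × 13; 27 = 3 × 9; 28 = 2 × 14 — all composite.

a = 24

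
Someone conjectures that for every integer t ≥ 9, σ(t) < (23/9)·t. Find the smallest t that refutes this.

t = 48

For t = 9, 10, 11, 12, …, 45, 46, 47 the conclusion holds.
t = 48: σ(48) = 124; 124 ≥ 368/3.
Hence t = 48 is a counterexample.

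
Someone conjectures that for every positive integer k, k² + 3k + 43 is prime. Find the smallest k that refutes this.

k = 39

The first 38 eligible values, up to k = 38, all satisfy the conclusion.
k = 39: k² + 3k + 43 = 1681 = 41 × 41, composite.
So k = 39 is the smallest counterexample.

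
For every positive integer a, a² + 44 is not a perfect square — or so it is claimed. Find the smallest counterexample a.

a = 10

A counterexample is any positive integer a such that a² + 44 is a perfect square; we check each in order.
For a = 1, 2, 3, 4, 5, 6, 7, 8, 9 the conclusion holds.
a = 10: 10² + 44 = 144 = 12², a perfect square.
So a = 10 is the smallest counterexample.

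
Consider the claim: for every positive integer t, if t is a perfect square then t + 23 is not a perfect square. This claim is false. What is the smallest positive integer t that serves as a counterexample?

Check each positive integer t in order until t is a perfect square but t + 23 is a perfect square.
The first 10 eligible values, up to t = 100, all satisfy the conclusion.
t = 121: 121 = 11² and 121 + 23 = 144 = 12².

t = 121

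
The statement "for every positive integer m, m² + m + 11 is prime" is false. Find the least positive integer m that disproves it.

m = 10

For m = 1, 2, 3, 4, 5, 6, 7, 8, 9 the conclusion holds.
m = 10: m² + m + 11 = 121 = 11 × 11, composite.
Hence m = 10 is a counterexample.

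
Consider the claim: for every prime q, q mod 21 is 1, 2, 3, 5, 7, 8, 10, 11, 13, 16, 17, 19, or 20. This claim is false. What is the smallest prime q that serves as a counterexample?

q = 67

A counterexample is any prime q such that the claim fails; we check each in order.
The first 18 eligible values, up to q = 61, all satisfy the conclusion.
q = 67: 67 mod 21 = 4 — not in {1, 2, 3, 5, 7, 8, 10, 11, 13, 16, 17, 19, 20}.
Hence q = 67 is a counterexample.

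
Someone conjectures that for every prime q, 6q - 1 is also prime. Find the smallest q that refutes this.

q = 11

We need the least prime q for which 6q - 1 is not prime.
q = 2: 6q - 1 = 11, prime.
q = 3: 6q - 1 = 17, prime.
q = 5: 6q - 1 = 29, prime.
q = 7: 6q - 1 = 41, prime.
q = 11: 6q - 1 = 65 = 5 × 13, not prime.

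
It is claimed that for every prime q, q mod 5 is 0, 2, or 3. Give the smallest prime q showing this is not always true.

q = 11

We need the least prime q for which the claim fails.
For q = 2, 3, 5, 7 the conclusion holds.
q = 11: 11 mod 5 = 1 — not in {0, 2, 3}.
So q = 11 is the smallest counterexample.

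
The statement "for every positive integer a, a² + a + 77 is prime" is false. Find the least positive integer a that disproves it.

We need the least positive integer a for which a² + a + 77 is not prime.
a = 1: a² + a + 77 = 79, prime.
a = 2: a² + a + 77 = 83, prime.
a = 3: a² + a + 77 = 89, prime.
a = 4: a² + a + 77 = 97, prime.
a = 5: a² + a + 77 = 107, prime.
a = 6: a² + a + 77 = 119 = 7 × 17, composite.
Thus a = 6 disproves the claim, and no smaller a works.

a = 6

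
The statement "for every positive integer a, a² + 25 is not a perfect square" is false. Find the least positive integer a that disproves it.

a = 12

For a = 1, 2, 3, 4, …, 9, 10, 11 the conclusion holds.
a = 12: 12² + 25 = 169 = 13², a perfect square.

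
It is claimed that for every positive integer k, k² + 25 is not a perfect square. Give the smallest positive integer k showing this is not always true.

k = 12

We need the least positive integer k for which k² + 25 is a perfect square.
For k = 1, 2, 3, 4, …, 9, 10, 11 the conclusion holds.
k = 12: 12² + 25 = 169 = 13², a perfect square.
Hence k = 12 is a counterexample.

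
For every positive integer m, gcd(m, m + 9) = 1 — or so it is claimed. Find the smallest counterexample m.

For m = 1, 2 the conclusion holds.
m = 3: gcd(3, 12) = 3.

m = 3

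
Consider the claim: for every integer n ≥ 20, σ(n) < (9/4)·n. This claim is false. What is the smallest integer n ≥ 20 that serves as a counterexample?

n = 24

Check each integer n ≥ 20 in order until the claim fails.
The first 4 eligible values, up to n = 23, all satisfy the conclusion.
n = 24: σ(24) = 60; 60 ≥ 54.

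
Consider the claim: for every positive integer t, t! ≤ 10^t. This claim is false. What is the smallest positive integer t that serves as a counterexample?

Check each positive integer t in order until t! > 10^t.
For t = 1, 2, 3, 4, …, 22, 23, 24 the conclusion holds.
t = 25: t! = 15511210043330985984000000 and 10^t = 10000000000000000000000000, so 15511210043330985984000000 > 10000000000000000000000000.

t = 25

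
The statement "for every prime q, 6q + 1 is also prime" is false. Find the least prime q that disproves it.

Check each prime q in order until 6q + 1 is not prime.
q = 2: 6q + 1 = 13, prime.
q = 3: 6q + 1 = 19, prime.
q = 5: 6q + 1 = 31, prime.
q = 7: 6q + 1 = 43, prime.
q = 11: 6q + 1 = 67, prime.
q = 13: 6q + 1 = 79, prime.
q = 17: 6q + 1 = 103, prime.
q = 19: 6q + 1 = 115 = 5 × 23, not prime.
Hence q = 19 is a counterexample.

q = 19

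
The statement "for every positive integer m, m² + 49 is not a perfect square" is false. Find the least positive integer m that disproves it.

For m = 1, 2, 3, 4, …, 21, 22, 23 the conclusion holds.
m = 24: 24² + 49 = 625 = 25², a perfect square.
Thus m = 24 disproves the claim, and no smaller m works.

m = 24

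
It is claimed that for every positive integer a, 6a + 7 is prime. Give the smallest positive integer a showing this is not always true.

Check each positive integer a in order until 6a + 7 is not prime.
For a = 1, 2 the conclusion holds.
a = 3: 6a + 7 = 25 = 5 × 5, composite.
Thus a = 3 disproves the claim, and no smaller a works.

a = 3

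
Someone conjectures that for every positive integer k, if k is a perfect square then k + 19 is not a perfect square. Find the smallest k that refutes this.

k = 1: 1 + 19 = 20, not a perfect square.
k = 4: 4 + 19 = 23, not a perfect square.
k = 9: 9 + 19 = 28, not a perfect square.
k = 16: 16 + 19 = 35, not a perfect square.
k = 25: 25 + 19 = 44, not a perfect square.
k = 36: 36 + 19 = 55, not a perfect square.
k = 49: 49 + 19 = 68, not a perfect square.
k = 64: 64 + 19 = 83, not a perfect square.
k = 81: 81 = 9² and 81 + 19 = 100 = 10².

k = 81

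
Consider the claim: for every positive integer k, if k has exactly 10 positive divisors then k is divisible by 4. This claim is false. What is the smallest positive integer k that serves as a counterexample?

For k = 48, 80, 112 the conclusion holds.
k = 162: τ(162) = 10; 162 mod 4 = 2.
So k = 162 is the smallest counterexample.

k = 162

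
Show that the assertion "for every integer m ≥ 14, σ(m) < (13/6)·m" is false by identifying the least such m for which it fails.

m = 18

m = 14: σ(14) = 24; 24 < 91/3.
m = 15: σ(15) = 24; 24 < 65/2.
m = 16: σ(16) = 31; 31 < 104/3.
m = 17: σ(17) = 18; 18 < 221/6.
m = 18: σ(18) = 39; 39 ≥ 39.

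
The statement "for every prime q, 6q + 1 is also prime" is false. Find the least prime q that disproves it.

q = 19

Check each prime q in order until 6q + 1 is not prime.
q = 2: 6q + 1 = 13, prime.
q = 3: 6q + 1 = 19, prime.
q = 5: 6q + 1 = 31, prime.
q = 7: 6q + 1 = 43, prime.
q = 11: 6q + 1 = 67, prime.
q = 13: 6q + 1 = 79, prime.
q = 17: 6q + 1 = 103, prime.
q = 19: 6q + 1 = 115 = 5 × 23, not prime.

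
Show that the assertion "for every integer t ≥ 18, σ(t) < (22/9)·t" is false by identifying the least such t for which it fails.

t = 24

A counterexample is any integer t ≥ 18 such that the claim fails; we check each in order.
For t = 18, 19, 20, 21, 22, 23 the conclusion holds.
t = 24: σ(24) = 60; 60 ≥ 176/3.
Hence t = 24 is a counterexample.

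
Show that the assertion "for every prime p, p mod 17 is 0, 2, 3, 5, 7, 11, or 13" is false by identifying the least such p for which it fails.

We need the least prime p for which the claim fails.
p = 2: 2 mod 17 = 2.
p = 3: 3 mod 17 = 3.
p = 5: 5 mod 17 = 5.
p = 7: 7 mod 17 = 7.
p = 11: 11 mod 17 = 11.
p = 13: 13 mod 17 = 13.
p = 17: 17 mod 17 = 0.
p = 19: 19 mod 17 = 2.
p = 23: 23 mod 17 = 6 — not in {0, 2, 3, 5, 7, 11, 13}.
Thus p = 23 disproves the claim, and no smaller p works.

p = 23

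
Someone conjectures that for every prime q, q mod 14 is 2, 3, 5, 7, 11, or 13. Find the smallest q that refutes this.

q = 23

For q = 2, 3, 5, 7, 11, 13, 17, 19 the conclusion holds.
q = 23: 23 mod 14 = 9 — not in {2, 3, 5, 7, 11, 13}.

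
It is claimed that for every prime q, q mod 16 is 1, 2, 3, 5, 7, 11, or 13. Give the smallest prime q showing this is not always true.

For q = 2, 3, 5, 7, 11, 13, 17, 19, 23, 29 the conclusion holds.
q = 31: 31 mod 16 = 15 — not in {1, 2, 3, 5, 7, 11, 13}.
Thus q = 31 disproves the claim, and no smaller q works.

q = 31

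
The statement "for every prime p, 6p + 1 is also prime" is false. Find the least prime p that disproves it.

p = 2: 6p + 1 = 13, prime.
p = 3: 6p + 1 = 19, prime.
p = 5: 6p + 1 = 31, prime.
p = 7: 6p + 1 = 43, prime.
p = 11: 6p + 1 = 67, prime.
p = 13: 6p + 1 = 79, prime.
p = 17: 6p + 1 = 103, prime.
p = 19: 6p + 1 = 115 = 5 × 23, not prime.
So p = 19 is the smallest counterexample.

p = 19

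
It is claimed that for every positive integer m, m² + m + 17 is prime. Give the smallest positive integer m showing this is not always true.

We need the least positive integer m for which m² + m + 17 is not prime.
For m = 1, 2, 3, 4, …, 13, 14, 15 the conclusion holds.
m = 16: m² + m + 17 = 289 = 17 × 17, composite.

m = 16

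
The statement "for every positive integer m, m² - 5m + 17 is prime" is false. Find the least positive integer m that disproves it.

We need the least positive integer m for which m² - 5m + 17 is not prime.
For m = 1, 2, 3, 4, …, 10, 11, 12 the conclusion holds.
m = 13: m² - 5m + 17 = 121 = 11 × 11, composite.
So m = 13 is the smallest counterexample.

m = 13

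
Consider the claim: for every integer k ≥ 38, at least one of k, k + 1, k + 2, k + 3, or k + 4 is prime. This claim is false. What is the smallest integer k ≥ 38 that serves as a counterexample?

For k = 38, 39, 40, 41, 42, 43, 44, 45, 46, 47 the conclusion holds.
k = 48: 48 = 2 × 24; 49 = 7 × 7; 50 = 2 × 25; 51 = 3 × 17; 52 = 2 × 26 — all composite.
Thus k = 48 disproves the claim, and no smaller k works.

k = 48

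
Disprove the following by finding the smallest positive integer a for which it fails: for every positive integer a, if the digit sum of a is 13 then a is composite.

A counterexample is any positive integer a such that the digit sum of a is 13 but a is prime; we check each in order.
a = 49: digit sum 13; 49 is composite.
a = 58: digit sum 13; 58 is composite.
a = 67: digit sum 13; 67 is prime, not composite.

a = 67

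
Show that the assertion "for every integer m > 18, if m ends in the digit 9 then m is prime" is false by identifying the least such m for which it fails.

A counterexample is any integer m > 18 such that m ends in the digit 9 but m is not prime; we check each in order.
For m = 19, 29 the conclusion holds.
m = 39: 39 ends in 9; 39 = 3 × 13, composite.

m = 39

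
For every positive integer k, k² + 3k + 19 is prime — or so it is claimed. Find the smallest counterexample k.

k = 15

For k = 1, 2, 3, 4, …, 12, 13, 14 the conclusion holds.
k = 15: k² + 3k + 19 = 289 = 17 × 17, composite.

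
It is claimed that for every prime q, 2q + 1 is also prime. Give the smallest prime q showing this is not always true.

q = 7

A counterexample is any prime q such that 2q + 1 is not prime; we check each in order.
For q = 2, 3, 5 the conclusion holds.
q = 7: 2q + 1 = 15 = 3 × 5, not prime.
So q = 7 is the smallest counterexample.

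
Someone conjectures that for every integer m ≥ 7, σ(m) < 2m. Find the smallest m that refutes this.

Check each integer m ≥ 7 in order until the claim fails.
m = 7: σ(7) = 8; 8 < 14.
m = 8: σ(8) = 15; 15 < 16.
m = 9: σ(9) = 13; 13 < 18.
m = 10: σ(10) = 18; 18 < 20.
m = 11: σ(11) = 12; 12 < 22.
m = 12: σ(12) = 28; 28 ≥ 24.
Thus m = 12 disproves the claim, and no smaller m works.

m = 12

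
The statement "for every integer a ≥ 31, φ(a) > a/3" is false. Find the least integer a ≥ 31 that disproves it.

We need the least integer a ≥ 31 for which the claim fails.
The first 5 eligible values, up to a = 35, all satisfy the conclusion.
a = 36: φ(36) = 12 and 36/3 = 12, so φ(36) ≤ 36/3.

a = 36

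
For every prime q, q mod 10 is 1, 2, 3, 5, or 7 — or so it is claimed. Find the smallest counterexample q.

Check each prime q in order until the claim fails.
For q = 2, 3, 5, 7, 11, 13, 17 the conclusion holds.
q = 19: 19 mod 10 = 9 — not in {1, 2, 3, 5, 7}.
So q = 19 is the smallest counterexample.

q = 19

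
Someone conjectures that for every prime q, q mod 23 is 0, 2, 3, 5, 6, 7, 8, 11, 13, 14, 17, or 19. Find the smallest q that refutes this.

We need the least prime q for which the claim fails.
The first 12 eligible values, up to q = 37, all satisfy the conclusion.
q = 41: 41 mod 23 = 18 — not in {0, 2, 3, 5, 6, 7, 8, 11, 13, 14, 17, 19}.
So q = 41 is the smallest counterexample.

q = 41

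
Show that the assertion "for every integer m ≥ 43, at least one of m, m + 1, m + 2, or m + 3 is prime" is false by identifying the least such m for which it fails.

A counterexample is any integer m ≥ 43 such that m, m + 1, m + 2, m + 3 are all composite; we check each in order.
The first 5 eligible values, up to m = 47, all satisfy the conclusion.
m = 48: 48 = 2 × 24; 49 = 7 × 7; 50 = 2 × 25; 51 = 3 × 17 — all composite.
Hence m = 48 is a counterexample.

m = 48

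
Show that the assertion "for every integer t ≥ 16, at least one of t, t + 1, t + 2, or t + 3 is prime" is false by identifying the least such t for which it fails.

Check each integer t ≥ 16 in order until t, t + 1, t + 2, t + 3 are all composite.
For t = 16, 17, 18, 19, 20, 21, 22, 23 the conclusion holds.
t = 24: 24 = 2 × 12; 25 = 5 × 5; 26 = 2 × 13; 27 = 3 × 9 — all composite.
Thus t = 24 disproves the claim, and no smaller t works.

t = 24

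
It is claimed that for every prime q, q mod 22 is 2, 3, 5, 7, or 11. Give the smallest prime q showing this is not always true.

q = 13

Check each prime q in order until the claim fails.
For q = 2, 3, 5, 7, 11 the conclusion holds.
q = 13: 13 mod 22 = 13 — not in {2, 3, 5, 7, 11}.
So q = 13 is the smallest counterexample.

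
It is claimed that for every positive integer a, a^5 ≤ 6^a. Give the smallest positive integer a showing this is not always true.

Check each positive integer a in order until a^5 > 6^a.
For a = 1, 2 the conclusion holds.
a = 3: a^5 = 243 and 6^a = 216, so 243 > 216.

a = 3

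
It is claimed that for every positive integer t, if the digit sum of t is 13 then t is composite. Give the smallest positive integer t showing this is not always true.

t = 67

A counterexample is any positive integer t such that the digit sum of t is 13 but t is prime; we check each in order.
For t = 49, 58 the conclusion holds.
t = 67: digit sum 13; 67 is prime, not composite.
Hence t = 67 is a counterexample.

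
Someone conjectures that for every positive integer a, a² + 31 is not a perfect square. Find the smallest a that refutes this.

We need the least positive integer a for which a² + 31 is a perfect square.
For a = 1, 2, 3, 4, …, 12, 13, 14 the conclusion holds.
a = 15: 15² + 31 = 256 = 16², a perfect square.
Thus a = 15 disproves the claim, and no smaller a works.

a = 15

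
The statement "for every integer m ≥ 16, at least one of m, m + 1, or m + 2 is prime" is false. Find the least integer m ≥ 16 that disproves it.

Check each integer m ≥ 16 in order until m, m + 1, m + 2 are all composite.
m = 16: 17 is prime.
m = 17: 17 is prime.
m = 18: 19 is prime.
m = 19: 19 is prime.
m = 20: 20 = 2 × 10; 21 = 3 × 7; 22 = 2 × 11 — all composite.
Thus m = 20 disproves the claim, and no smaller m works.

m = 20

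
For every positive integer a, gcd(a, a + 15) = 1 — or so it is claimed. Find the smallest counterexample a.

a = 3

We need the least positive integer a for which gcd(a, a + 15) > 1.
For a = 1, 2 the conclusion holds.
a = 3: gcd(3, 18) = 3.
Thus a = 3 disproves the claim, and no smaller a works.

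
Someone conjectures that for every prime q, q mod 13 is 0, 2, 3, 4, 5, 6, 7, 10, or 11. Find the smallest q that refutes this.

q = 47

Check each prime q in order until the claim fails.
For q = 2, 3, 5, 7, …, 37, 41, 43 the conclusion holds.
q = 47: 47 mod 13 = 8 — not in {0, 2, 3, 4, 5, 6, 7, 10, 11}.
Hence q = 47 is a counterexample.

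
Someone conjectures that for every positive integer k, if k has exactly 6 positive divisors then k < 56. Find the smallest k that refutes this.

A counterexample is any positive integer k such that k has exactly 6 positive divisors but the claim fails; we check each in order.
For k = 12, 18, 20, 28, 32, 44, 45, 50, 52 the conclusion holds.
k = 63: τ(63) = 6; 63 ≥ 56.
So k = 63 is the smallest counterexample.

k = 63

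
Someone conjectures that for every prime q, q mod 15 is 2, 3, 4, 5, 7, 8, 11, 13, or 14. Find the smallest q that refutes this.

q = 31

For q = 2, 3, 5, 7, 11, 13, 17, 19, 23, 29 the conclusion holds.
q = 31: 31 mod 15 = 1 — not in {2, 3, 4, 5, 7, 8, 11, 13, 14}.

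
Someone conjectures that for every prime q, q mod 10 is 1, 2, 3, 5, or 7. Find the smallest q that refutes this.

q = 19

A counterexample is any prime q such that the claim fails; we check each in order.
The first 7 eligible values, up to q = 17, all satisfy the conclusion.
q = 19: 19 mod 10 = 9 — not in {1, 2, 3, 5, 7}.
Hence q = 19 is a counterexample.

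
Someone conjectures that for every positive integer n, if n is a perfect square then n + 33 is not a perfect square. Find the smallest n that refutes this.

n = 16

We need the least positive integer n for which n is a perfect square but n + 33 is a perfect square.
For n = 1, 4, 9 the conclusion holds.
n = 16: 16 = 4² and 16 + 33 = 49 = 7².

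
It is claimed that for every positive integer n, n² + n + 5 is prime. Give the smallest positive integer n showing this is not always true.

n = 4

Check each positive integer n in order until n² + n + 5 is not prime.
n = 1: n² + n + 5 = 7, prime.
n = 2: n² + n + 5 = 11, prime.
n = 3: n² + n + 5 = 17, prime.
n = 4: n² + n + 5 = 25 = 5 × 5, composite.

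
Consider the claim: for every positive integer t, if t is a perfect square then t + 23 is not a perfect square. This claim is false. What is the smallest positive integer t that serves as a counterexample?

t = 121

We need the least positive integer t for which t is a perfect square but t + 23 is a perfect square.
The first 10 eligible values, up to t = 100, all satisfy the conclusion.
t = 121: 121 = 11² and 121 + 23 = 144 = 12².
Thus t = 121 disproves the claim, and no smaller t works.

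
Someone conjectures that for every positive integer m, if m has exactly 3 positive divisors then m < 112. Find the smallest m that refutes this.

m = 121

Check each positive integer m in order until m has exactly 3 positive divisors but the claim fails.
m = 4: τ(4) = 3; 4 < 112.
m = 9: τ(9) = 3; 9 < 112.
m = 25: τ(25) = 3; 25 < 112.
m = 49: τ(49) = 3; 49 < 112.
m = 121: τ(121) = 3; 121 ≥ 112.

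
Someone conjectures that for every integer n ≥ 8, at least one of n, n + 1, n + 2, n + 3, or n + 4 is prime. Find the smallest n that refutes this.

n = 24

A counterexample is any integer n ≥ 8 such that n, n + 1, n + 2, n + 3, n + 4 are all composite; we check each in order.
For n = 8, 9, 10, 11, …, 21, 22, 23 the conclusion holds.
n = 24: 24 = 2 × 12; 25 = 5 × 5; 26 = 2 × 13; 27 = 3 × 9; 28 = 2 × 14 — all composite.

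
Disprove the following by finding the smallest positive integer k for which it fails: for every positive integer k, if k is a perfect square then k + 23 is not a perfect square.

k = 121

We need the least positive integer k for which k is a perfect square but k + 23 is a perfect square.
For k = 1, 4, 9, 16, 25, 36, 49, 64, 81, 100 the conclusion holds.
k = 121: 121 = 11² and 121 + 23 = 144 = 12².
Hence k = 121 is a counterexample.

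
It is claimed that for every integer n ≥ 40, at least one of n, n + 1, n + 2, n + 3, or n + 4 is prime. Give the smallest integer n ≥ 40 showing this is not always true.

The first 8 eligible values, up to n = 47, all satisfy the conclusion.
n = 48: 48 = 2 × 24; 49 = 7 × 7; 50 = 2 × 25; 51 = 3 × 17; 52 = 2 × 26 — all composite.

n = 48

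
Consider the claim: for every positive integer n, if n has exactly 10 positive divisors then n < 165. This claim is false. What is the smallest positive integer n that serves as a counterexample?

Check each positive integer n in order until n has exactly 10 positive divisors but the claim fails.
The first 4 eligible values, up to n = 162, all satisfy the conclusion.
n = 176: τ(176) = 10; 176 ≥ 165.

n = 176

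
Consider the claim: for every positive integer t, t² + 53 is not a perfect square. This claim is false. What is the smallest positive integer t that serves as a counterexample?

t = 26

For t = 1, 2, 3, 4, …, 23, 24, 25 the conclusion holds.
t = 26: 26² + 53 = 729 = 27², a perfect square.
Hence t = 26 is a counterexample.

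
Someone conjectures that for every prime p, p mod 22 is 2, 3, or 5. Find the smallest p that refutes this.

p = 7

A counterexample is any prime p such that the claim fails; we check each in order.
p = 2: 2 mod 22 = 2.
p = 3: 3 mod 22 = 3.
p = 5: 5 mod 22 = 5.
p = 7: 7 mod 22 = 7 — not in {2, 3, 5}.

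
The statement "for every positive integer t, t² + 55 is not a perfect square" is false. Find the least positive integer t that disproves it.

t = 3

Check each positive integer t in order until t² + 55 is a perfect square.
t = 1: 1² + 55 = 56, not a perfect square.
t = 2: 2² + 55 = 59, not a perfect square.
t = 3: 3² + 55 = 64 = 8², a perfect square.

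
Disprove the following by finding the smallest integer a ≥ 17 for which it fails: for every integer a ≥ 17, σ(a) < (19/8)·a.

a = 17: σ(17) = 18; 18 < 323/8.
a = 18: σ(18) = 39; 39 < 171/4.
a = 19: σ(19) = 20; 20 < 361/8.
a = 20: σ(20) = 42; 42 < 95/2.
a = 21: σ(21) = 32; 32 < 399/8.
a = 22: σ(22) = 36; 36 < 209/4.
a = 23: σ(23) = 24; 24 < 437/8.
a = 24: σ(24) = 60; 60 ≥ 57.
Hence a = 24 is a counterexample.

a = 24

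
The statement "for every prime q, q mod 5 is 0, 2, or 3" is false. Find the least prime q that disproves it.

A counterexample is any prime q such that the claim fails; we check each in order.
The first 4 eligible values, up to q = 7, all satisfy the conclusion.
q = 11: 11 mod 5 = 1 — not in {0, 2, 3}.

q = 11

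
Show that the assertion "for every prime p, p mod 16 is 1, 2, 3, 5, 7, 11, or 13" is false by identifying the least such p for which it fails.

p = 31

For p = 2, 3, 5, 7, 11, 13, 17, 19, 23, 29 the conclusion holds.
p = 31: 31 mod 16 = 15 — not in {1, 2, 3, 5, 7, 11, 13}.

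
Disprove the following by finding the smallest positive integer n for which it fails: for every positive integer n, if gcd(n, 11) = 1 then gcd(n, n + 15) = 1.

n = 3

Check each positive integer n in order until gcd(n, 11) = 1 but gcd(n, n + 15) > 1.
For n = 1, 2 the conclusion holds.
n = 3: gcd(3, 18) = 3.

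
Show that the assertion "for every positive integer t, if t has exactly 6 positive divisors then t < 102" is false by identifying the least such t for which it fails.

t = 116

For t = 12, 18, 20, 28, …, 92, 98, 99 the conclusion holds.
t = 116: τ(116) = 6; 116 ≥ 102.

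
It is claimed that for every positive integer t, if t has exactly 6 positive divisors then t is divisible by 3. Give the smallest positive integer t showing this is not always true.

Check each positive integer t in order until t has exactly 6 positive divisors but t is not divisible by 3.
t = 12: τ(12) = 6; 12 mod 3 = 0.
t = 18: τ(18) = 6; 18 mod 3 = 0.
t = 20: τ(20) = 6; 20 mod 3 = 2.
Hence t = 20 is a counterexample.

t = 20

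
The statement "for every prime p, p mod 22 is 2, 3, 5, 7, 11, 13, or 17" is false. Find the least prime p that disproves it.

The first 7 eligible values, up to p = 17, all satisfy the conclusion.
p = 19: 19 mod 22 = 19 — not in {2, 3, 5, 7, 11, 13, 17}.
So p = 19 is the smallest counterexample.

p = 19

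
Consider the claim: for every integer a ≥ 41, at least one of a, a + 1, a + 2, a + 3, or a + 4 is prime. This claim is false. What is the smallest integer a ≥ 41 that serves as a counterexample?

a = 48

A counterexample is any integer a ≥ 41 such that a, a + 1, a + 2, a + 3, a + 4 are all composite; we check each in order.
The first 7 eligible values, up to a = 47, all satisfy the conclusion.
a = 48: 48 = 2 × 24; 49 = 7 × 7; 50 = 2 × 25; 51 = 3 × 17; 52 = 2 × 26 — all composite.
Thus a = 48 disproves the claim, and no smaller a works.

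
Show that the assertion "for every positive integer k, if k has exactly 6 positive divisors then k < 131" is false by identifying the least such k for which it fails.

We need the least positive integer k for which k has exactly 6 positive divisors but the claim fails.
The first 19 eligible values, up to k = 124, all satisfy the conclusion.
k = 147: τ(147) = 6; 147 ≥ 131.

k = 147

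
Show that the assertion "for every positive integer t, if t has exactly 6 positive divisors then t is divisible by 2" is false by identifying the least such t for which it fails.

t = 45

We need the least positive integer t for which t has exactly 6 positive divisors but t is not divisible by 2.
t = 12: τ(12) = 6; 12 mod 2 = 0.
t = 18: τ(18) = 6; 18 mod 2 = 0.
t = 20: τ(20) = 6; 20 mod 2 = 0.
t = 28: τ(28) = 6; 28 mod 2 = 0.
t = 32: τ(32) = 6; 32 mod 2 = 0.
t = 44: τ(44) = 6; 44 mod 2 = 0.
t = 45: τ(45) = 6; 45 mod 2 = 1.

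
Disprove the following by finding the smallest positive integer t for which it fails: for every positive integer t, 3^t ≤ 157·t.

t = 7

For t = 1, 2, 3, 4, 5, 6 the conclusion holds.
t = 7: 3^t = 2187 and 157·t = 1099, so 2187 > 1099.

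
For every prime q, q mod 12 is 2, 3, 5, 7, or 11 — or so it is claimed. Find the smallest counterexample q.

A counterexample is any prime q such that the claim fails; we check each in order.
For q = 2, 3, 5, 7, 11 the conclusion holds.
q = 13: 13 mod 12 = 1 — not in {2, 3, 5, 7, 11}.
So q = 13 is the smallest counterexample.

q = 13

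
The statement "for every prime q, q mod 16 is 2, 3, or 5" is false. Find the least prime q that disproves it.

We need the least prime q for which the claim fails.
q = 2: 2 mod 16 = 2.
q = 3: 3 mod 16 = 3.
q = 5: 5 mod 16 = 5.
q = 7: 7 mod 16 = 7 — not in {2, 3, 5}.

q = 7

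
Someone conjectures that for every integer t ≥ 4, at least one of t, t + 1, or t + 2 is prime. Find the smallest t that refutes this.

Check each integer t ≥ 4 in order until t, t + 1, t + 2 are all composite.
t = 4: 5 is prime.
t = 5: 5 is prime.
t = 6: 7 is prime.
t = 7: 7 is prime.
t = 8: 8 = 2 × 4; 9 = 3 × 3; 10 = 2 × 5 — all composite.
Thus t = 8 disproves the claim, and no smaller t works.

t = 8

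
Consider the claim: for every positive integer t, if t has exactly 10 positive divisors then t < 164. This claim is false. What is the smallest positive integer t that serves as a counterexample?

We need the least positive integer t for which t has exactly 10 positive divisors but the claim fails.
t = 48: τ(48) = 10; 48 < 164.
t = 80: τ(80) = 10; 80 < 164.
t = 112: τ(112) = 10; 112 < 164.
t = 162: τ(162) = 10; 162 < 164.
t = 176: τ(176) = 10; 176 ≥ 164.
Hence t = 176 is a counterexample.

t = 176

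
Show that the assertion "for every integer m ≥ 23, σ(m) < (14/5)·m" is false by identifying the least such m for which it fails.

Check each integer m ≥ 23 in order until the claim fails.
The first 37 eligible values, up to m = 59, all satisfy the conclusion.
m = 60: σ(60) = 168; 168 ≥ 168.

m = 60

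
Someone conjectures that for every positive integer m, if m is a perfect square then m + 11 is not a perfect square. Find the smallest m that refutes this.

A counterexample is any positive integer m such that m is a perfect square but m + 11 is a perfect square; we check each in order.
The first 4 eligible values, up to m = 16, all satisfy the conclusion.
m = 25: 25 = 5² and 25 + 11 = 36 = 6².
So m = 25 is the smallest counterexample.

m = 25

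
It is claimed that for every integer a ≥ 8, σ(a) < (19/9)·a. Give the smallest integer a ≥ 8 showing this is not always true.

Check each integer a ≥ 8 in order until the claim fails.
a = 8: σ(8) = 15; 15 < 152/9.
a = 9: σ(9) = 13; 13 < 19.
a = 10: σ(10) = 18; 18 < 190/9.
a = 11: σ(11) = 12; 12 < 209/9.
a = 12: σ(12) = 28; 28 ≥ 76/3.

a = 12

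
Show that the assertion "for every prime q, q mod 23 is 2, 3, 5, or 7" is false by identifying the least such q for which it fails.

q = 11

A counterexample is any prime q such that the claim fails; we check each in order.
The first 4 eligible values, up to q = 7, all satisfy the conclusion.
q = 11: 11 mod 23 = 11 — not in {2, 3, 5, 7}.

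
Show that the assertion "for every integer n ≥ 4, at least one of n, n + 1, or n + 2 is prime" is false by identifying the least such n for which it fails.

n = 8

Check each integer n ≥ 4 in order until n, n + 1, n + 2 are all composite.
For n = 4, 5, 6, 7 the conclusion holds.
n = 8: 8 = 2 × 4; 9 = 3 × 3; 10 = 2 × 5 — all composite.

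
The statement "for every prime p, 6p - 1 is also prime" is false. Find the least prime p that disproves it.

A counterexample is any prime p such that 6p - 1 is not prime; we check each in order.
The first 4 eligible values, up to p = 7, all satisfy the conclusion.
p = 11: 6p - 1 = 65 = 5 × 13, not prime.

p = 11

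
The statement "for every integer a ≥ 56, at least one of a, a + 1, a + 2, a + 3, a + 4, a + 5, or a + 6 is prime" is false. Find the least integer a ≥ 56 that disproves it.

For a = 56, 57, 58, 59, …, 87, 88, 89 the conclusion holds.
a = 90: 90 = 2 × 45; 91 = 7 × 13; 92 = 2 × 46; 93 = 3 × 31; 94 = 2 × 47; 95 = 5 × 19; 96 = 2 × 48 — all composite.

a = 90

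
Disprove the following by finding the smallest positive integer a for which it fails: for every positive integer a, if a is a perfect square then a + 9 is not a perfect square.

a = 16

A counterexample is any positive integer a such that a is a perfect square but a + 9 is a perfect square; we check each in order.
a = 1: 1 + 9 = 10, not a perfect square.
a = 4: 4 + 9 = 13, not a perfect square.
a = 9: 9 + 9 = 18, not a perfect square.
a = 16: 16 = 4² and 16 + 9 = 25 = 5².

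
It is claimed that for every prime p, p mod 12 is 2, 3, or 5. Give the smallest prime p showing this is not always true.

p = 7

We need the least prime p for which the claim fails.
p = 2: 2 mod 12 = 2.
p = 3: 3 mod 12 = 3.
p = 5: 5 mod 12 = 5.
p = 7: 7 mod 12 = 7 — not in {2, 3, 5}.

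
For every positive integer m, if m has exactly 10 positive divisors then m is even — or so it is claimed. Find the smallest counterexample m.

m = 405

Check each positive integer m in order until m has exactly 10 positive divisors but m is odd.
For m = 48, 80, 112, 162, 176, 208, 272, 304, 368 the conclusion holds.
m = 405: divisors of 405: 10 divisors; 405 is odd.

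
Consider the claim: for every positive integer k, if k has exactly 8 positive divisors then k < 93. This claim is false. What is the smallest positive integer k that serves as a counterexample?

Check each positive integer k in order until k has exactly 8 positive divisors but the claim fails.
The first 10 eligible values, up to k = 88, all satisfy the conclusion.
k = 102: τ(102) = 8; 102 ≥ 93.

k = 102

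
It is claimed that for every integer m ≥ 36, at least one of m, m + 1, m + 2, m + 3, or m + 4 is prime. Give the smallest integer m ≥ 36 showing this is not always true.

A counterexample is any integer m ≥ 36 such that m, m + 1, m + 2, m + 3, m + 4 are all composite; we check each in order.
For m = 36, 37, 38, 39, …, 45, 46, 47 the conclusion holds.
m = 48: 48 = 2 × 24; 49 = 7 × 7; 50 = 2 × 25; 51 = 3 × 17; 52 = 2 × 26 — all composite.

m = 48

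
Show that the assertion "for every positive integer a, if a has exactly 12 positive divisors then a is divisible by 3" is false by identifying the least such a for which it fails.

a = 140

A counterexample is any positive integer a such that a has exactly 12 positive divisors but a is not divisible by 3; we check each in order.
The first 8 eligible values, up to a = 132, all satisfy the conclusion.
a = 140: τ(140) = 12; 140 mod 3 = 2.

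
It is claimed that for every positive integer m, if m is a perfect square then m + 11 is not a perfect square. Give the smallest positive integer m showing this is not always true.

m = 25

A counterexample is any positive integer m such that m is a perfect square but m + 11 is a perfect square; we check each in order.
The first 4 eligible values, up to m = 16, all satisfy the conclusion.
m = 25: 25 = 5² and 25 + 11 = 36 = 6².
So m = 25 is the smallest counterexample.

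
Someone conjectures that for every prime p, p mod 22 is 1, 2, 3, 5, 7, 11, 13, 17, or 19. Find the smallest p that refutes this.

We need the least prime p for which the claim fails.
For p = 2, 3, 5, 7, 11, 13, 17, 19, 23, 29 the conclusion holds.
p = 31: 31 mod 22 = 9 — not in {1, 2, 3, 5, 7, 11, 13, 17, 19}.
Hence p = 31 is a counterexample.

p = 31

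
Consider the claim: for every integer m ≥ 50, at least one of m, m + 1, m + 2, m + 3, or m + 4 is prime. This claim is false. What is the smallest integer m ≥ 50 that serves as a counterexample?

The first 4 eligible values, up to m = 53, all satisfy the conclusion.
m = 54: 54 = 2 × 27; 55 = 5 × 11; 56 = 2 × 28; 57 = 3 × 19; 58 = 2 × 29 — all composite.

m = 54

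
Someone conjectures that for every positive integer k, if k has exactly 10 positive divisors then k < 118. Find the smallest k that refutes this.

k = 162

k = 48: τ(48) = 10; 48 < 118.
k = 80: τ(80) = 10; 80 < 118.
k = 112: τ(112) = 10; 112 < 118.
k = 162: τ(162) = 10; 162 ≥ 118.
Thus k = 162 disproves the claim, and no smaller k works.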